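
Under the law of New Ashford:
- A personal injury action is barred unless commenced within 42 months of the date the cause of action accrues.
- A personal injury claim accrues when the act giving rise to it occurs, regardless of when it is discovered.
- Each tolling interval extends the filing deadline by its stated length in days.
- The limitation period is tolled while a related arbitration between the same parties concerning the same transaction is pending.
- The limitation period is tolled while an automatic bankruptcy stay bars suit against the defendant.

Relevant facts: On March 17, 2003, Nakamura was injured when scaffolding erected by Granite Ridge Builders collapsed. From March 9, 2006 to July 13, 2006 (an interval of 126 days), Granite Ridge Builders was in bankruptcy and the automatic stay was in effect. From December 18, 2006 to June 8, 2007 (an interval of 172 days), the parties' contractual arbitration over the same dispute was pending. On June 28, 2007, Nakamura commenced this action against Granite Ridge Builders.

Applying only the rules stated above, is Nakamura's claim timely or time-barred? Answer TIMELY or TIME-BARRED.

TIMELY

The limitation period began to run on March 17, 2003.
Adding the 42 months base period to March 17, 2003 gives a deadline of September 17, 2006, before any tolling.
Because the automatic bankruptcy stay ran from March 9, 2006 to July 13, 2006, the deadline is extended by 126 days to January 21, 2007.
Because the pending related arbitration ran from December 18, 2006 to June 8, 2007, the deadline is extended by 172 days to July 12, 2007.
Filing on June 28, 2007 beat the July 12, 2007 deadline — the action is timely.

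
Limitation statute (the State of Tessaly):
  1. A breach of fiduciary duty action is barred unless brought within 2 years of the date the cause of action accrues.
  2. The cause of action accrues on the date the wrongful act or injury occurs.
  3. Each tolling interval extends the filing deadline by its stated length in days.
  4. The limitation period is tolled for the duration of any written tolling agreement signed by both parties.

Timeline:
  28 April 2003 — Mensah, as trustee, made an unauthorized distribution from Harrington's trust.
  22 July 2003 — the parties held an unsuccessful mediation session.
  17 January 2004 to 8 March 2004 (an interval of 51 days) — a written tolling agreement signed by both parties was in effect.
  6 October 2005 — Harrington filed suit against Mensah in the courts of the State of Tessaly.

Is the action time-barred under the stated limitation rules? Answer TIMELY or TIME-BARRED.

The limitation period began to run on 28 April 2003.
2 years from 28 April 2003 is 28 April 2005.
The written tolling agreement from 17 January 2004 to 8 March 2004 tolled the period for 51 days, extending the deadline to 18 June 2005.
The other events in the timeline have no effect on the limitation period under the stated rules.
Filing on 6 October 2005 missed the 18 June 2005 deadline — the action is time-barred.

TIME-BARRED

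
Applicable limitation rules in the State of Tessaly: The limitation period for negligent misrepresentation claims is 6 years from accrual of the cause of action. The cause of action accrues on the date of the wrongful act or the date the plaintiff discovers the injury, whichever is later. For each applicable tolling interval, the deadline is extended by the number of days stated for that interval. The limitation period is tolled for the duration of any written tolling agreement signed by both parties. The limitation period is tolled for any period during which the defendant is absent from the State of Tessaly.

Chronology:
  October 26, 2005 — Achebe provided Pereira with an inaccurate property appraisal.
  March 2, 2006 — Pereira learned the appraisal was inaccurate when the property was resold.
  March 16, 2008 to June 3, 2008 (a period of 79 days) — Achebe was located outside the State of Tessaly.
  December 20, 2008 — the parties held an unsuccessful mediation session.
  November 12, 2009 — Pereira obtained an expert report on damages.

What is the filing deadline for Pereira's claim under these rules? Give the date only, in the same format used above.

Taking the later of the act (October 26, 2005) and discovery (March 2, 2006), the claim accrued on March 2, 2006.
6 years from March 2, 2006 is March 2, 2012.
The period was tolled for 79 days by the defendant's absence from the jurisdiction (March 16, 2008 to June 3, 2008), pushing the deadline to May 20, 2012.
None of the other events listed affects the running of the period under the stated rules.

May 20, 2012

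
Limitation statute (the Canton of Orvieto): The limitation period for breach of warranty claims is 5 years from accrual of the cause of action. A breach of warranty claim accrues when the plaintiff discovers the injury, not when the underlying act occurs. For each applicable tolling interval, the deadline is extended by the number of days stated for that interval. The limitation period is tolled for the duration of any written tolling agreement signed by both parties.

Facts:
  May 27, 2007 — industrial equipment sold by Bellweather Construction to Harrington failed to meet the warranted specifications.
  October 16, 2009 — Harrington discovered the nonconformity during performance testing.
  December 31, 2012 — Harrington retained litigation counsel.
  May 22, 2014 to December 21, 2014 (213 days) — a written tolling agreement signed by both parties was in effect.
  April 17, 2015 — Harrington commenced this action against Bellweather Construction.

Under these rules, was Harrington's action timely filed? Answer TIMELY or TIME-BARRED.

The claim did not accrue until Harrington discovered the injury on October 16, 2009; the May 27, 2007 act date does not start the clock under the stated rule.
The untolled deadline — 5 years after October 16, 2009 — is October 16, 2014.
The written tolling agreement from May 22, 2014 to December 21, 2014 tolled the period for 213 days, extending the deadline to May 17, 2015.
Nothing else in the chronology tolls or restarts the period.
The April 17, 2015 filing precedes the May 17, 2015 deadline; the claim is timely.

TIMELY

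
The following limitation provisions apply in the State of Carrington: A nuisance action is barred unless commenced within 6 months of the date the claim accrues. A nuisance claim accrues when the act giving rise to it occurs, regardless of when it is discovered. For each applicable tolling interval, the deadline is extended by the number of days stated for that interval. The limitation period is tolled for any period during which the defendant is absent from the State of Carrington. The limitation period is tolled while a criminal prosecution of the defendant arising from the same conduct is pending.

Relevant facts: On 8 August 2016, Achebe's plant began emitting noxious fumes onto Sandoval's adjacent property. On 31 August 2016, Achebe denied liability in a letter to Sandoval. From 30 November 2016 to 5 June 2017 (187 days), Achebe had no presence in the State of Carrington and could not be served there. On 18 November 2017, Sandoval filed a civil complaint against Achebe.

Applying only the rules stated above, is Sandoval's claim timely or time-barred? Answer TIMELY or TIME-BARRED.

TIME-BARRED

The claim accrued on 8 August 2016, when the wrongful act occurred.
Adding the 6 months base period to 8 August 2016 gives a deadline of 8 February 2017, before any tolling.
The defendant's absence from the jurisdiction from 30 November 2016 to 5 June 2017 tolled the period for 187 days, extending the deadline to 14 August 2017.
The other events in the timeline have no effect on the limitation period under the stated rules.
The 18 November 2017 filing falls after the 14 August 2017 deadline; the claim is time-barred.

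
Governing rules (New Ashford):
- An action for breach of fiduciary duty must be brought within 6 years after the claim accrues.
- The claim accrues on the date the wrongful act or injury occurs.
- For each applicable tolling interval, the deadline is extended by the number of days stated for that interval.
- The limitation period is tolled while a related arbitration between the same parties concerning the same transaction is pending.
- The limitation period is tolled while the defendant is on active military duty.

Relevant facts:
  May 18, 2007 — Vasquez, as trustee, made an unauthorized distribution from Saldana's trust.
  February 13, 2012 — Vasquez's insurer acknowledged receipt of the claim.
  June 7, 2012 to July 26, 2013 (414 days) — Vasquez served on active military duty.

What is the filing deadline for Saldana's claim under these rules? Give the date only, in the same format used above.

July 6, 2014

The claim accrued on May 18, 2007, the date of the act.
6 years from May 18, 2007 is May 18, 2013.
Because the defendant's active military service ran from June 7, 2012 to July 26, 2013, the deadline is extended by 414 days to July 6, 2014.
The other events in the timeline have no effect on the limitation period under the stated rules.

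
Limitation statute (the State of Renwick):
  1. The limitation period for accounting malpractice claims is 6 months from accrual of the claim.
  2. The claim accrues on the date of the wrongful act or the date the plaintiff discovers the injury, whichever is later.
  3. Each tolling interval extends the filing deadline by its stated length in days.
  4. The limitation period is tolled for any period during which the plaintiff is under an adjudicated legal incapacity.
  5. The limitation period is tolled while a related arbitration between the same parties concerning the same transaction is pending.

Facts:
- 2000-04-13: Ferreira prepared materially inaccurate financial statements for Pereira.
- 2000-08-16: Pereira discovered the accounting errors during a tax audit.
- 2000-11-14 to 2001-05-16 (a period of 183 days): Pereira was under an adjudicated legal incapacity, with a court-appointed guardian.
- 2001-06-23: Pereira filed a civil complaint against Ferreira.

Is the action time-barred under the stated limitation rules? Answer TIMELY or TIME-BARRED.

TIMELY

The claim accrued on 2000-08-16 — the later of the 2000-04-13 act and the 2000-08-16 discovery.
The untolled deadline — 6 months after 2000-08-16 — is 2001-02-16.
Because the plaintiff's legal incapacity ran from 2000-11-14 to 2001-05-16, the deadline is extended by 183 days to 2001-08-18.
Pereira filed on 2001-06-23, before the 2001-08-18 deadline, so the action is timely.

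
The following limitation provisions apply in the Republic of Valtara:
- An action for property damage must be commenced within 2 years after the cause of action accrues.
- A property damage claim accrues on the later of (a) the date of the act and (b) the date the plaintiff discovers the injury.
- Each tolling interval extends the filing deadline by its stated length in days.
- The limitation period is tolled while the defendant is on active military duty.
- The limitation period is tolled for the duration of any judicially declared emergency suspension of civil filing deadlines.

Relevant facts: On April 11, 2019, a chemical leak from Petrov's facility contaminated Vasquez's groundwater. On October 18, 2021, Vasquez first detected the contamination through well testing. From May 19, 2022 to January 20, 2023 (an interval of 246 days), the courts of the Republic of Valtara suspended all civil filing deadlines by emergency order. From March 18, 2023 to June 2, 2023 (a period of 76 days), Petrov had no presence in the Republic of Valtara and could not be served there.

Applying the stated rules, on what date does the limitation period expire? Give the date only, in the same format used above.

Because discovery on October 18, 2021 post-dates the April 11, 2019 act, accrual under the later-of rule falls on October 18, 2021.
The untolled deadline — 2 years after October 18, 2021 — is October 18, 2023.
The emergency suspension of filing deadlines from May 19, 2022 to January 20, 2023 tolled the period for 246 days, extending the deadline to June 20, 2024.
Although the defendant's absence ran from March 18, 2023 to June 2, 2023, the stated rules do not make that a tolling event, so it is disregarded.

June 20, 2024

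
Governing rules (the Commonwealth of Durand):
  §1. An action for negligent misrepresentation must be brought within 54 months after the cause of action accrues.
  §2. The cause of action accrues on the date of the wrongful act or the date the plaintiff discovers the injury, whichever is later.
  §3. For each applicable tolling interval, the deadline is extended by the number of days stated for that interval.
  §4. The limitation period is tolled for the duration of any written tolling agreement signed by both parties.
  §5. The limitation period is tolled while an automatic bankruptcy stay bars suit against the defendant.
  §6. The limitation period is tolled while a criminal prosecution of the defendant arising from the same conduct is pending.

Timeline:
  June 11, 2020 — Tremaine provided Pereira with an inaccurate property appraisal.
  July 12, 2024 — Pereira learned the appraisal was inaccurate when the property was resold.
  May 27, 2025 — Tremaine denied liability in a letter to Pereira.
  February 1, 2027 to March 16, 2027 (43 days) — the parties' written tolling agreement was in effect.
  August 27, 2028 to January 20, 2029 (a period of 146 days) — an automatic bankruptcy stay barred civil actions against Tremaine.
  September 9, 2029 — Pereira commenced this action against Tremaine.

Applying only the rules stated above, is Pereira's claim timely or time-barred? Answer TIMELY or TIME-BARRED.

TIME-BARRED

Because discovery on July 12, 2024 post-dates the June 11, 2020 act, accrual under the later-of rule falls on July 12, 2024.
54 months from July 12, 2024 is January 12, 2029.
The written tolling agreement from February 1, 2027 to March 16, 2027 tolled the period for 43 days, extending the deadline to February 24, 2029.
Because the automatic bankruptcy stay ran from August 27, 2028 to January 20, 2029, the deadline is extended by 146 days to July 20, 2029.
None of the other events listed affects the running of the period under the stated rules.
Pereira filed on September 9, 2029, after the July 20, 2029 deadline, so the action is time-barred.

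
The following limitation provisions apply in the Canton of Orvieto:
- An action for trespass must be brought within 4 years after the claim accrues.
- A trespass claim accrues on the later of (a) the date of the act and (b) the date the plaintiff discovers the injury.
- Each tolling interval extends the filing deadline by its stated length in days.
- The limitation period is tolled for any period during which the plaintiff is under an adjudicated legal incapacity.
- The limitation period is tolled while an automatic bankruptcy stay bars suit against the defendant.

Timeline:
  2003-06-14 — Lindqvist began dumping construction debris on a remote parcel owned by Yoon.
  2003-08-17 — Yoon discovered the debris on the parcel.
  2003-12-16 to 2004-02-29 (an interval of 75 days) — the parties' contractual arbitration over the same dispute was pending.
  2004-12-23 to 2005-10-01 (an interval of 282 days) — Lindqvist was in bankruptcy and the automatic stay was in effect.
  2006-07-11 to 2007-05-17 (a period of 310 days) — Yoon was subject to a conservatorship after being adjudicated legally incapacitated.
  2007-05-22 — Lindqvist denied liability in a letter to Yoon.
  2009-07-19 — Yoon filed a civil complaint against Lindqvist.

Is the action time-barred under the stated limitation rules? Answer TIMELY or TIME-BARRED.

Because discovery on 2003-08-17 post-dates the 2003-06-14 act, accrual under the later-of rule falls on 2003-08-17.
The untolled deadline — 4 years after 2003-08-17 — is 2007-08-17.
Because the automatic bankruptcy stay ran from 2004-12-23 to 2005-10-01, the deadline is extended by 282 days to 2008-05-25.
Because the plaintiff's legal incapacity ran from 2006-07-11 to 2007-05-17, the deadline is extended by 310 days to 2009-03-31.
No stated provision tolls the period for a pending arbitration, so the interval from 2003-12-16 to 2004-02-29 has no effect on the deadline.
The other events in the timeline have no effect on the limitation period under the stated rules.
Yoon filed on 2009-07-19, after the 2009-03-31 deadline, so the action is time-barred.

TIME-BARRED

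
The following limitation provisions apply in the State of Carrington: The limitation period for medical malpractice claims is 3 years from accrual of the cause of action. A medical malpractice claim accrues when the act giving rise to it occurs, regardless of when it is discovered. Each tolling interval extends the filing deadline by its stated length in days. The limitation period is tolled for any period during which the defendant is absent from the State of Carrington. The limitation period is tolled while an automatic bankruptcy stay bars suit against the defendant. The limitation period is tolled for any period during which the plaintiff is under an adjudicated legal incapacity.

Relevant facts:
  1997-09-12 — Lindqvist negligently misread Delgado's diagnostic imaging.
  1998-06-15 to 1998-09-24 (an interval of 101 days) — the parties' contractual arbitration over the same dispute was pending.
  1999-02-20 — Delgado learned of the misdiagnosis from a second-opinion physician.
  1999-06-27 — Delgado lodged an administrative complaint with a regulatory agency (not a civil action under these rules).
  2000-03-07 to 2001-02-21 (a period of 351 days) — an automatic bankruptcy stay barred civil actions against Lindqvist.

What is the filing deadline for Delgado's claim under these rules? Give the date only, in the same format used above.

Because the rule ties accrual to occurrence, the claim accrued on 1997-09-12, not on the 1999-02-20 discovery date.
3 years from 1997-09-12 is 2000-09-12.
The automatic bankruptcy stay from 2000-03-07 to 2001-02-21 tolled the period for 351 days, extending the deadline to 2001-08-29.
No stated provision tolls the period for a pending arbitration, so the interval from 1998-06-15 to 1998-09-24 has no effect on the deadline.
The other events in the timeline have no effect on the limitation period under the stated rules.

2001-08-29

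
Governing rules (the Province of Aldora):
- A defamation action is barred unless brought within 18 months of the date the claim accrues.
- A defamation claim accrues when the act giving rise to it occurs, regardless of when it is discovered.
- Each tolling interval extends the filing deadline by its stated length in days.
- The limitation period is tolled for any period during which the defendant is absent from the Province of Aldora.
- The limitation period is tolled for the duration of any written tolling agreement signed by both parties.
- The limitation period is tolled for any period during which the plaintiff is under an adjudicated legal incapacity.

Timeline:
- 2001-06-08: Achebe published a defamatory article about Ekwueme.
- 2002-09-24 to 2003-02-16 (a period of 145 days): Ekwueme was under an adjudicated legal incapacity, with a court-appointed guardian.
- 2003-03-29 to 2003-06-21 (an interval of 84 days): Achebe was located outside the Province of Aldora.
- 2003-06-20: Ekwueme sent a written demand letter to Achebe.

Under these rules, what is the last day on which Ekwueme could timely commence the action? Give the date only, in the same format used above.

The claim accrued on 2001-06-08, when the wrongful act occurred.
The untolled deadline — 18 months after 2001-06-08 — is 2002-12-08.
The plaintiff's legal incapacity from 2002-09-24 to 2003-02-16 tolled the period for 145 days, extending the deadline to 2003-05-02.
Because the defendant's absence from the jurisdiction ran from 2003-03-29 to 2003-06-21, the deadline is extended by 84 days to 2003-07-25.
Nothing else in the chronology tolls or restarts the period.

2003-07-25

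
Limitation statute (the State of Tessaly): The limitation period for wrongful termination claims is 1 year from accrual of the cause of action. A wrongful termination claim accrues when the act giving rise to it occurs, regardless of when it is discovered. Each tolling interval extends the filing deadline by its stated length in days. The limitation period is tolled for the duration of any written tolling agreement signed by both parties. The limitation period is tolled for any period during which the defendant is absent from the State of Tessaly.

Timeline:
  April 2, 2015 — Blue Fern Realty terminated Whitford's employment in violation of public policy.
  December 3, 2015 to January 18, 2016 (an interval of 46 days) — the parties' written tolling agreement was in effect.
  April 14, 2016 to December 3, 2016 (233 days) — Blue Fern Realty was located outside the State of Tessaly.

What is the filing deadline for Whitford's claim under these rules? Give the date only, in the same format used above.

January 6, 2017

The limitation period began to run on April 2, 2015.
Adding the 1 year base period to April 2, 2015 gives a deadline of April 2, 2016, before any tolling.
The period was tolled for 46 days by the written tolling agreement (December 3, 2015 to January 18, 2016), pushing the deadline to May 18, 2016.
The defendant's absence from the jurisdiction from April 14, 2016 to December 3, 2016 tolled the period for 233 days, extending the deadline to January 6, 2017.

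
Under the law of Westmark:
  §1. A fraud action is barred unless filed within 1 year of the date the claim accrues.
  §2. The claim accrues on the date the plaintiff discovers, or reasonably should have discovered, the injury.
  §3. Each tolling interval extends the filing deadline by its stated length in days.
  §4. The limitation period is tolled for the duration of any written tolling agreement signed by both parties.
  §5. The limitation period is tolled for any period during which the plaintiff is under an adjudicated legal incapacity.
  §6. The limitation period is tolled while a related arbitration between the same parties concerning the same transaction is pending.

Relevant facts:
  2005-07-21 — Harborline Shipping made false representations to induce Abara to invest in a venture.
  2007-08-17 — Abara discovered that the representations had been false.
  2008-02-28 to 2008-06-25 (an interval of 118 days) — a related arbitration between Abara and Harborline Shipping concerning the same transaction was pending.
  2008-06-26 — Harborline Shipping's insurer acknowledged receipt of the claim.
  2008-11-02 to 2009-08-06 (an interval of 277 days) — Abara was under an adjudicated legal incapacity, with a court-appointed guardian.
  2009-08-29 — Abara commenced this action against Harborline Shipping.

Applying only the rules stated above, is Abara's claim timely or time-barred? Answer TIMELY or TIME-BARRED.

The claim did not accrue until Abara discovered the injury on 2007-08-17; the 2005-07-21 act date does not start the clock under the stated rule.
1 year from 2007-08-17 is 2008-08-17.
The pending related arbitration from 2008-02-28 to 2008-06-25 tolled the period for 118 days, extending the deadline to 2008-12-13.
The plaintiff's legal incapacity from 2008-11-02 to 2009-08-06 tolled the period for 277 days, extending the deadline to 2009-09-16.
The other events in the timeline have no effect on the limitation period under the stated rules.
Abara filed on 2009-08-29, before the 2009-09-16 deadline, so the action is timely.

TIMELY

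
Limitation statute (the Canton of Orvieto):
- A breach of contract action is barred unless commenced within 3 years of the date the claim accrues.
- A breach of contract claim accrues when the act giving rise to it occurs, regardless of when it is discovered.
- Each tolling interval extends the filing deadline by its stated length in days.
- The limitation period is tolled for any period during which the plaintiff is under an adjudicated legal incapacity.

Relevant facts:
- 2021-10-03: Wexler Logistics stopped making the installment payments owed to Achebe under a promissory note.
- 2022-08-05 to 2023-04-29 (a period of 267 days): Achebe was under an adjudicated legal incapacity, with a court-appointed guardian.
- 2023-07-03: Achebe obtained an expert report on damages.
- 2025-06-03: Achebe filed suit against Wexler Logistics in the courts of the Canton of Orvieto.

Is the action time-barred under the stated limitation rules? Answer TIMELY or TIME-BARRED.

TIMELY

The limitation period began to run on 2021-10-03.
Adding the 3 years base period to 2021-10-03 gives a deadline of 2024-10-03, before any tolling.
The plaintiff's legal incapacity from 2022-08-05 to 2023-04-29 tolled the period for 267 days, extending the deadline to 2025-06-27.
Nothing else in the chronology tolls or restarts the period.
The 2025-06-03 filing precedes the 2025-06-27 deadline; the claim is timely.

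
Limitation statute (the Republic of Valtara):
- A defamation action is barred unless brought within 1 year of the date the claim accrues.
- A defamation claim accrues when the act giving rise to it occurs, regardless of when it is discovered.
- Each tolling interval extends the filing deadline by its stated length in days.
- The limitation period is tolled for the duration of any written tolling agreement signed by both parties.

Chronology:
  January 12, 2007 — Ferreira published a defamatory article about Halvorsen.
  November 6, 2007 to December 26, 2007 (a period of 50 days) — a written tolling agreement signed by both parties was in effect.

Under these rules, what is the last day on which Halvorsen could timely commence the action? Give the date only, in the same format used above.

The claim accrued on January 12, 2007, the date of the act.
The untolled deadline — 1 year after January 12, 2007 — is January 12, 2008.
The written tolling agreement from November 6, 2007 to December 26, 2007 tolled the period for 50 days, extending the deadline to March 2, 2008.

March 2, 2008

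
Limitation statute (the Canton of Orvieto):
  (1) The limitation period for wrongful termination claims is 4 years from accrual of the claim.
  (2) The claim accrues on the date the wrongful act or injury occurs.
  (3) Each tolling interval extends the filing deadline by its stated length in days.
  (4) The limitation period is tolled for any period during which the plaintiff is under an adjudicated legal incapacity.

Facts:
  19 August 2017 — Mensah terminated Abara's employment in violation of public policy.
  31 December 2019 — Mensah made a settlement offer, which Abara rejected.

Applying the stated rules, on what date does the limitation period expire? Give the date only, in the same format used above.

The claim accrued on 19 August 2017, the date of the act.
Adding the 4 years base period to 19 August 2017 gives a deadline of 19 August 2021, before any tolling.
None of the other events listed affects the running of the period under the stated rules.

19 August 2021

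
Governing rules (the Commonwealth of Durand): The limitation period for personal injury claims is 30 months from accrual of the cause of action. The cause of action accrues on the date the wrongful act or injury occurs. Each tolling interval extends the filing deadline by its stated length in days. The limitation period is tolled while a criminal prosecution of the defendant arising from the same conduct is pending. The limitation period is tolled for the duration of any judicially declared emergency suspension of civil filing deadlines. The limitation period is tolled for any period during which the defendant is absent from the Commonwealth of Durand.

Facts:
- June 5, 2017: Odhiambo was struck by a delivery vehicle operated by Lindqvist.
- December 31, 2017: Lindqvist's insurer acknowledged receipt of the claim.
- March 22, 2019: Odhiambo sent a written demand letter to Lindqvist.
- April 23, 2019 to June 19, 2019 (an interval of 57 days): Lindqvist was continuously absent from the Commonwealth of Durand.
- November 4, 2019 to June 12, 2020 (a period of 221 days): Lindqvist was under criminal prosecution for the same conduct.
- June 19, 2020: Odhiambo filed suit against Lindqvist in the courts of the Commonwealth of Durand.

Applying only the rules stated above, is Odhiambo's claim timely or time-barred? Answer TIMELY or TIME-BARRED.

The cause of action accrued on June 5, 2017, the date of the act.
The untolled deadline — 30 months after June 5, 2017 — is December 5, 2019.
The defendant's absence from the jurisdiction from April 23, 2019 to June 19, 2019 tolled the period for 57 days, extending the deadline to January 31, 2020.
The pending criminal prosecution from November 4, 2019 to June 12, 2020 tolled the period for 221 days, extending the deadline to September 8, 2020.
Nothing else in the chronology tolls or restarts the period.
Filing on June 19, 2020 beat the September 8, 2020 deadline — the action is timely.

TIMELY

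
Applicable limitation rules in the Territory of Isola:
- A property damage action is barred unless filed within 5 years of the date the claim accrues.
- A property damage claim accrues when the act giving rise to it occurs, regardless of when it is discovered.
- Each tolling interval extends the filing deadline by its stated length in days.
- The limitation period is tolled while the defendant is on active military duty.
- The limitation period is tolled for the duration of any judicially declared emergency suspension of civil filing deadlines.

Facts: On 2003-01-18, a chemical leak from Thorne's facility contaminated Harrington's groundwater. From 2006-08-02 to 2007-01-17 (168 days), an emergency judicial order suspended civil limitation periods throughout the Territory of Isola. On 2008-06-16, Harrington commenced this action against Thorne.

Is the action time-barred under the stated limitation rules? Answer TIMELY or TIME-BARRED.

TIMELY

The claim accrued on 2003-01-18, the date of the act.
Adding the 5 years base period to 2003-01-18 gives a deadline of 2008-01-18, before any tolling.
Because the emergency suspension of filing deadlines ran from 2006-08-02 to 2007-01-17, the deadline is extended by 168 days to 2008-07-04.
Filing on 2008-06-16 beat the 2008-07-04 deadline — the action is timely.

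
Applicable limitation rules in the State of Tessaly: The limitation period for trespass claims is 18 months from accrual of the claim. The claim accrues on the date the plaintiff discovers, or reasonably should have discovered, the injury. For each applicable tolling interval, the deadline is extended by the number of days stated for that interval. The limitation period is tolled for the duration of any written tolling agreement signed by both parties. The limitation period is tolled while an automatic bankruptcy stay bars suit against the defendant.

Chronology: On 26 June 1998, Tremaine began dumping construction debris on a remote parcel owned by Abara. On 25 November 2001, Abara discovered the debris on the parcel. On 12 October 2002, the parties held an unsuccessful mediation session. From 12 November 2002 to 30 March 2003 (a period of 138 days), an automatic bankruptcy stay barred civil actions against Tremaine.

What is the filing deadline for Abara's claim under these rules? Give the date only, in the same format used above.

10 October 2003

The claim did not accrue until Abara discovered the injury on 25 November 2001; the 26 June 1998 act date does not start the clock under the stated rule.
Adding the 18 months base period to 25 November 2001 gives a deadline of 25 May 2003, before any tolling.
The automatic bankruptcy stay from 12 November 2002 to 30 March 2003 tolled the period for 138 days, extending the deadline to 10 October 2003.
The other events in the timeline have no effect on the limitation period under the stated rules.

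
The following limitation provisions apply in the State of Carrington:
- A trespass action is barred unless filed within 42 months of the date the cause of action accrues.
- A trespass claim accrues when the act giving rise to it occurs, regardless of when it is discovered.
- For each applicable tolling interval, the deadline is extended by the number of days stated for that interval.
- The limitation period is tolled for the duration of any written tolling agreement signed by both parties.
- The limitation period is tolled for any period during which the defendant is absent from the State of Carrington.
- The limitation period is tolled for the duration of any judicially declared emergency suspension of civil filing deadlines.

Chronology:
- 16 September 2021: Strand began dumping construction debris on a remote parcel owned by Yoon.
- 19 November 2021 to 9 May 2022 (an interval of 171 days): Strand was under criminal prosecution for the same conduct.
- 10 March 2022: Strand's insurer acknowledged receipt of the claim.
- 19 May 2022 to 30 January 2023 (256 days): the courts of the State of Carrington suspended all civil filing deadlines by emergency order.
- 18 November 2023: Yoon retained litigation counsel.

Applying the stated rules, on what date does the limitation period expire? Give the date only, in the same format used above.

27 November 2025

The limitation period began to run on 16 September 2021.
Adding the 42 months base period to 16 September 2021 gives a deadline of 16 March 2025, before any tolling.
Because the emergency suspension of filing deadlines ran from 19 May 2022 to 30 January 2023, the deadline is extended by 256 days to 27 November 2025.
No stated provision tolls the period for a criminal prosecution, so the interval from 19 November 2021 to 9 May 2022 has no effect on the deadline.
None of the other events listed affects the running of the period under the stated rules.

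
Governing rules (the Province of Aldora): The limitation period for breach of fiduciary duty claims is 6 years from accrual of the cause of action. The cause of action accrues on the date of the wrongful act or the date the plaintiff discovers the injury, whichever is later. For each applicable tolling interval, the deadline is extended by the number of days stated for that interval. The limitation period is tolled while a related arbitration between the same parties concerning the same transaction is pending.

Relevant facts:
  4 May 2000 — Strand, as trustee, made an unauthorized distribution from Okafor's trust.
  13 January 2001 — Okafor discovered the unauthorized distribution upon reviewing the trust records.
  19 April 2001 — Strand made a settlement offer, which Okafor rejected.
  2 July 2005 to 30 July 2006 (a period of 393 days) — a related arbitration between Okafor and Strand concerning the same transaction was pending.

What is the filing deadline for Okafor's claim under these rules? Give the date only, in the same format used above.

10 February 2008

The claim accrued on 13 January 2001 — the later of the 4 May 2000 act and the 13 January 2001 discovery.
6 years from 13 January 2001 is 13 January 2007.
The period was tolled for 393 days by the pending related arbitration (2 July 2005 to 30 July 2006), pushing the deadline to 10 February 2008.
None of the other events listed affects the running of the period under the stated rules.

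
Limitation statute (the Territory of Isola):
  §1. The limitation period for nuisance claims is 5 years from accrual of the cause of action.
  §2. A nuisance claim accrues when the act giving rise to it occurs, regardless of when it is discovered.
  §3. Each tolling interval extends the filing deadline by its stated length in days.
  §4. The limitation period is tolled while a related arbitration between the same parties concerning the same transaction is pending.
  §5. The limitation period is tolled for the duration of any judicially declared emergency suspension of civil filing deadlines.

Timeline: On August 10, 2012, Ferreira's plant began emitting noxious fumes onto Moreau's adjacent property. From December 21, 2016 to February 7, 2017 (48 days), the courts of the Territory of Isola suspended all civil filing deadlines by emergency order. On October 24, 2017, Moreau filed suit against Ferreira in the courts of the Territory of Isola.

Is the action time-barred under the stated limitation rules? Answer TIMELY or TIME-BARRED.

TIME-BARRED

The claim accrued on August 10, 2012, when the wrongful act occurred.
Adding the 5 years base period to August 10, 2012 gives a deadline of August 10, 2017, before any tolling.
Because the emergency suspension of filing deadlines ran from December 21, 2016 to February 7, 2017, the deadline is extended by 48 days to September 27, 2017.
Filing on October 24, 2017 missed the September 27, 2017 deadline — the action is time-barred.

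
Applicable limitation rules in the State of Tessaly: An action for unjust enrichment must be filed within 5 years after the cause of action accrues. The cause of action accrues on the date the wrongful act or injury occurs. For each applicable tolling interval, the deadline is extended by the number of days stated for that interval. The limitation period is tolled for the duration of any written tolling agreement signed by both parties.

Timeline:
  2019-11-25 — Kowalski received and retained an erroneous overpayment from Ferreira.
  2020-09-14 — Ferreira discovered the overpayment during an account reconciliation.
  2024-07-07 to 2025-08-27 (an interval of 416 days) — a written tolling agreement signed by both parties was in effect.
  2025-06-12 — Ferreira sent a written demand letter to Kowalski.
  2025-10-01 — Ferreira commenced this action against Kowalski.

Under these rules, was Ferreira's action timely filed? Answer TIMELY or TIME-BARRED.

Because the rule ties accrual to occurrence, the claim accrued on 2019-11-25, not on the 2020-09-14 discovery date.
5 years from 2019-11-25 is 2024-11-25.
The period was tolled for 416 days by the written tolling agreement (2024-07-07 to 2025-08-27), pushing the deadline to 2026-01-15.
Nothing else in the chronology tolls or restarts the period.
The 2025-10-01 filing precedes the 2026-01-15 deadline; the claim is timely.

TIMELY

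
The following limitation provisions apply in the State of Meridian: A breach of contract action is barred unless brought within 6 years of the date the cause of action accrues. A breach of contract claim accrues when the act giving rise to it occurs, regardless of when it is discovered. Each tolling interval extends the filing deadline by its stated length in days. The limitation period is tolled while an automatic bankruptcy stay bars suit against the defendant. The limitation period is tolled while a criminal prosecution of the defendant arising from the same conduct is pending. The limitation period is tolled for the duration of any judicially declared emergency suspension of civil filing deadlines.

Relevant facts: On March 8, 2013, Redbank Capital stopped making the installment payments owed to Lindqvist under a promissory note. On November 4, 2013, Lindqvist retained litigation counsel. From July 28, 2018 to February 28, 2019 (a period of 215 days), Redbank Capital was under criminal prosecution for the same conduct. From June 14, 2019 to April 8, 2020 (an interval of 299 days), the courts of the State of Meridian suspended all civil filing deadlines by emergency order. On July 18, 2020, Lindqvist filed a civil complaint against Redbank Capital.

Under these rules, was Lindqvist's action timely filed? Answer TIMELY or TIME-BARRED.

TIMELY

The cause of action accrued on March 8, 2013, the date of the act.
Adding the 6 years base period to March 8, 2013 gives a deadline of March 8, 2019, before any tolling.
The pending criminal prosecution from July 28, 2018 to February 28, 2019 tolled the period for 215 days, extending the deadline to October 9, 2019.
The period was tolled for 299 days by the emergency suspension of filing deadlines (June 14, 2019 to April 8, 2020), pushing the deadline to August 3, 2020.
None of the other events listed affects the running of the period under the stated rules.
Lindqvist filed on July 18, 2020, before the August 3, 2020 deadline, so the action is timely.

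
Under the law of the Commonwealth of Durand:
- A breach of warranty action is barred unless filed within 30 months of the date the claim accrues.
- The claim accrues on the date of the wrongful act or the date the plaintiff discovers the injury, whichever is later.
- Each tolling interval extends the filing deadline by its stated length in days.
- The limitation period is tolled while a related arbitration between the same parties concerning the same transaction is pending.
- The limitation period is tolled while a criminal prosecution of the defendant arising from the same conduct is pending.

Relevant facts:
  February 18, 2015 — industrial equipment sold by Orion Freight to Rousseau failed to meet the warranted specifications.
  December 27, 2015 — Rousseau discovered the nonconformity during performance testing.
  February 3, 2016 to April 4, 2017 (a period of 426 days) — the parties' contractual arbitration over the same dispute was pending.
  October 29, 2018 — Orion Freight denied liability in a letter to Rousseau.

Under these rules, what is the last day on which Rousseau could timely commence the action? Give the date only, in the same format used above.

August 27, 2019

Taking the later of the act (February 18, 2015) and discovery (December 27, 2015), the claim accrued on December 27, 2015.
30 months from December 27, 2015 is June 27, 2018.
The pending related arbitration from February 3, 2016 to April 4, 2017 tolled the period for 426 days, extending the deadline to August 27, 2019.
None of the other events listed affects the running of the period under the stated rules.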